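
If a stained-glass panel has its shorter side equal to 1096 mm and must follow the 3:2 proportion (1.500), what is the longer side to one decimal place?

3:2 = 1.50000.
Longer side = 1096 × 1.50000 ≈ 1644.000 → 1644.0 mm.

1644.0 mm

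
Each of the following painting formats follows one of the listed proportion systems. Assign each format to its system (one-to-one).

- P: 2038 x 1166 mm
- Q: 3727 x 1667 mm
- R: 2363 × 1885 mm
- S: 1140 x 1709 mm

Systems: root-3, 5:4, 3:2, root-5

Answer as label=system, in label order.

P=root-3, Q=root-5, R=5:4, S=3:2

P = 2038/1166 ≈ 1.748 → root-3 (1.732)
Q = 3727/1667 ≈ 2.236 → root-5 (2.236)
R = 2363/1885 ≈ 1.254 → 5:4 (1.250)
S = 1709/1140 ≈ 1.499 → 3:2 (1.500)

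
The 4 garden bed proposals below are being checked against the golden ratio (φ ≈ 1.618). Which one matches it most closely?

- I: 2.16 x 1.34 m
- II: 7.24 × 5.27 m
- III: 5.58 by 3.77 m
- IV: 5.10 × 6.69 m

Ratios (long/short): I ≈ 1.612; II ≈ 1.374; III ≈ 1.480; IV ≈ 1.312.
golden ratio ≈ 1.618; option I is nearest (Δ 0.006).

I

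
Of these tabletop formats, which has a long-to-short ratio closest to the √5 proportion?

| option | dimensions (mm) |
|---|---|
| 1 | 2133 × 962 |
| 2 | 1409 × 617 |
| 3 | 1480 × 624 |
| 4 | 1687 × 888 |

1

Target root-5 ≈ 2.236.
1: 2.217 (Δ0.019)  2: 2.284 (Δ0.048)  3: 2.372 (Δ0.136)  4: 1.900 (Δ0.336)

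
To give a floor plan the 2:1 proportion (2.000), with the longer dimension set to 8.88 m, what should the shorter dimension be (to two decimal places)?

2:1 = 2.00000.
Shorter side = 8.88 ÷ 2.00000 ≈ 4.4400 → 4.44 m.

4.44 m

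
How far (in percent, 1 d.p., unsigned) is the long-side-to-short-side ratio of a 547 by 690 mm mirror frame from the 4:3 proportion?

Ratio = 690 / 547 ≈ 1.2614.
Ideal 4:3 ≈ 1.3333. |1.2614 − 1.3333| / 1.3333 ≈ 5.39% → 5.4%.

5.4%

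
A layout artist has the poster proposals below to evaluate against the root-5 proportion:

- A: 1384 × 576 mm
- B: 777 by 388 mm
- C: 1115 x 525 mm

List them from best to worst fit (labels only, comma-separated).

Ratios: A = 1384 / 576 ≈ 2.403; B = 777 / 388 ≈ 2.003; C = 1115 / 525 ≈ 2.124.
|Δ from 2.236|: A 0.167; B 0.233; C 0.112.

C, A, B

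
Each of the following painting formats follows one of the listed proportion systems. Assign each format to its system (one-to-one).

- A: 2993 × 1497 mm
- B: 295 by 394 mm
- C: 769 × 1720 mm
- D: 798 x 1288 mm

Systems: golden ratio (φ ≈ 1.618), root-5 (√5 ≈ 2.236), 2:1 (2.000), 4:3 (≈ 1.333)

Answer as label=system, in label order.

A=2:1, B=4:3, C=root-5, D=golden ratio

A = 2993/1497 ≈ 1.999 → 2:1 (2.000)
B = 394/295 ≈ 1.336 → 4:3 (1.333)
C = 1720/769 ≈ 2.237 → root-5 (2.236)
D = 1288/798 ≈ 1.614 → golden ratio (1.618)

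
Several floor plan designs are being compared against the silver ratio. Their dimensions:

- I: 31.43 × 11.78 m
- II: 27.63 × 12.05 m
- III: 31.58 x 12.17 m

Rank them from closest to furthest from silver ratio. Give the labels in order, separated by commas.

Ratios: I = 31.43 / 11.78 ≈ 2.668; II = 27.63 / 12.05 ≈ 2.293; III = 31.58 / 12.17 ≈ 2.595.
|Δ from 2.414|: I 0.254; II 0.121; III 0.181.

II, III, I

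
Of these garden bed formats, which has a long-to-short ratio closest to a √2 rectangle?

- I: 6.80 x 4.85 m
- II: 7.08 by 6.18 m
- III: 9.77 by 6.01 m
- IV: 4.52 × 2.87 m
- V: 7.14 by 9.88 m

Ratios (long/short): I ≈ 1.402; II ≈ 1.146; III ≈ 1.626; IV ≈ 1.575; V ≈ 1.384.
root-2 ≈ 1.414; option I is nearest (Δ 0.012).

I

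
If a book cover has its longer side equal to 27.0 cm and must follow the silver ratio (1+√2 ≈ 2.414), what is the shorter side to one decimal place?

11.2 cm

silver ratio ≈ 2.41421.
Shorter side = 27.0 ÷ 2.41421 ≈ 11.184 → 11.2 cm.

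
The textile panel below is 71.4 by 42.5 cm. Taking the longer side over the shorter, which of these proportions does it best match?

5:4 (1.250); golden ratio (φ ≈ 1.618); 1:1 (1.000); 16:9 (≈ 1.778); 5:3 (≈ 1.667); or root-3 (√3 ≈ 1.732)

71.4/42.5 ≈ 1.680. Nearest candidates are 5:3 (1.667, off by 0.013) and root-3 (1.732, off by 0.052).

5:3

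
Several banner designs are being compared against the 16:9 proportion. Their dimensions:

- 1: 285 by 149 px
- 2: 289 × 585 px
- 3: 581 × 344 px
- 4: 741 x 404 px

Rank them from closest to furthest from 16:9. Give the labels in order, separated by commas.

4, 3, 1, 2

1: 285/149 ≈ 1.913 → |1.913 − 1.778| = 0.135
2: 585/289 ≈ 2.024 → |2.024 − 1.778| = 0.246
3: 581/344 ≈ 1.689 → |1.689 − 1.778| = 0.089
4: 741/404 ≈ 1.834 → |1.834 − 1.778| = 0.056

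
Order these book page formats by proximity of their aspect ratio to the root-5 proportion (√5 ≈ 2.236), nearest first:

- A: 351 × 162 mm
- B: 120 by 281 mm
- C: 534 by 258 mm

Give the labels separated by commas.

A: 351/162 ≈ 2.167 → |2.167 − 2.236| = 0.069
B: 281/120 ≈ 2.342 → |2.342 − 2.236| = 0.106
C: 534/258 ≈ 2.070 → |2.070 − 2.236| = 0.166

A, B, C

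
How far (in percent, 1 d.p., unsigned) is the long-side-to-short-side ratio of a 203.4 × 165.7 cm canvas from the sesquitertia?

7.9%

Ratio = 203.4 / 165.7 ≈ 1.2275.
Ideal 4:3 ≈ 1.3333. |1.2275 − 1.3333| / 1.3333 ≈ 7.94% → 7.9%.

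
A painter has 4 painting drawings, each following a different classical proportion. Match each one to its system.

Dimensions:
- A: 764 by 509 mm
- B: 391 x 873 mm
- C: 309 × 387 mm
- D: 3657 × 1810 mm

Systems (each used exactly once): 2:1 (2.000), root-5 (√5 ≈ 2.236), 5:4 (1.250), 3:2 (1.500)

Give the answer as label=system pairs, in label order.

Ratios: A ≈ 1.501; B ≈ 2.233; C ≈ 1.252; D ≈ 2.020.
Targets: 2:1 ≈ 2.000; root-5 ≈ 2.236; 5:4 ≈ 1.250; 3:2 ≈ 1.500.

A=3:2, B=root-5, C=5:4, D=2:1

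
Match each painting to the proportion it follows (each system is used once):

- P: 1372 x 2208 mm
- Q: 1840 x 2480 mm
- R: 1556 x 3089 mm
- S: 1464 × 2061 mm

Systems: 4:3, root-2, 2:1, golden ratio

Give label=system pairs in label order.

P=golden ratio, Q=4:3, R=2:1, S=root-2

P = 2208/1372 ≈ 1.609 → golden ratio (1.618)
Q = 2480/1840 ≈ 1.348 → 4:3 (1.333)
R = 3089/1556 ≈ 1.985 → 2:1 (2.000)
S = 2061/1464 ≈ 1.408 → root-2 (1.414)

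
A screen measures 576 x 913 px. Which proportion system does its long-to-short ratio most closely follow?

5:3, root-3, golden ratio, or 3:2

golden ratio

Ratio = 913 / 576 ≈ 1.585.
Distances: 5:3 1.667 (Δ 0.082); root-3 1.732 (Δ 0.147); golden ratio 1.618 (Δ 0.033); 3:2 1.500 (Δ 0.085).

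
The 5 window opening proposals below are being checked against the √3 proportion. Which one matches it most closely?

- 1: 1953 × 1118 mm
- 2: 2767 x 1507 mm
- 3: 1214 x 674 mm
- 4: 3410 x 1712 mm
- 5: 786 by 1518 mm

Ratios (long/short): 1 ≈ 1.747; 2 ≈ 1.836; 3 ≈ 1.801; 4 ≈ 1.992; 5 ≈ 1.931.
root-3 ≈ 1.732; option 1 is nearest (Δ 0.015).

1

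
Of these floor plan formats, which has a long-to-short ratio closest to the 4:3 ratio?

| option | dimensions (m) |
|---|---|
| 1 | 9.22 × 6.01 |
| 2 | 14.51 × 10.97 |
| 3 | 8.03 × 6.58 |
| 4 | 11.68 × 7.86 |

2

Target 4:3 ≈ 1.333.
1: 1.534 (Δ0.201)  2: 1.323 (Δ0.010)  3: 1.220 (Δ0.113)  4: 1.486 (Δ0.153)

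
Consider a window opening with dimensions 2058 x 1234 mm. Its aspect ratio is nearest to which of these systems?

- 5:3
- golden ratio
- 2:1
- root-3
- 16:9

5:3

2058/1234 ≈ 1.668. Nearest candidates are 5:3 (1.667, off by 0.001) and golden ratio (1.618, off by 0.050).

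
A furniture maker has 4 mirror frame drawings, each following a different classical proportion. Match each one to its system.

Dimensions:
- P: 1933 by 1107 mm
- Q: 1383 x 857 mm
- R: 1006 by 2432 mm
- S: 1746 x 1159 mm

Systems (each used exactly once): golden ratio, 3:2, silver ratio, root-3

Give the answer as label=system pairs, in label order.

P=root-3, Q=golden ratio, R=silver ratio, S=3:2

P = 1933/1107 ≈ 1.746 → root-3 (1.732)
Q = 1383/857 ≈ 1.614 → golden ratio (1.618)
R = 2432/1006 ≈ 2.417 → silver ratio (2.414)
S = 1746/1159 ≈ 1.506 → 3:2 (1.500)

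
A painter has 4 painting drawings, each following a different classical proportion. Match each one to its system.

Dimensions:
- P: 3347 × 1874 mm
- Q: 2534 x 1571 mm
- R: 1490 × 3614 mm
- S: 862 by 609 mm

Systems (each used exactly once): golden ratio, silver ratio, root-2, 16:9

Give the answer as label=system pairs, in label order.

P=16:9, Q=golden ratio, R=silver ratio, S=root-2

Ratios: P ≈ 1.786; Q ≈ 1.613; R ≈ 2.426; S ≈ 1.415.
Targets: golden ratio ≈ 1.618; silver ratio ≈ 2.414; root-2 ≈ 1.414; 16:9 ≈ 1.778.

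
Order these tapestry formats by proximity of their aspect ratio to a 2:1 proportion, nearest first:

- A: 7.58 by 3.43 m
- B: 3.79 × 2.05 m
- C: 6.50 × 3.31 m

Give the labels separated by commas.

C, B, A

Ratios: A = 7.58 / 3.43 ≈ 2.210; B = 3.79 / 2.05 ≈ 1.849; C = 6.50 / 3.31 ≈ 1.964.
|Δ from 2.000|: A 0.210; B 0.151; C 0.036.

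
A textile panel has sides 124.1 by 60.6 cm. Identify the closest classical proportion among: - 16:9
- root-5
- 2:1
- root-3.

Ratio = 124.1 / 60.6 ≈ 2.048.
Distances: 16:9 1.778 (Δ 0.270); root-5 2.236 (Δ 0.188); 2:1 2.000 (Δ 0.048); root-3 1.732 (Δ 0.316).

2:1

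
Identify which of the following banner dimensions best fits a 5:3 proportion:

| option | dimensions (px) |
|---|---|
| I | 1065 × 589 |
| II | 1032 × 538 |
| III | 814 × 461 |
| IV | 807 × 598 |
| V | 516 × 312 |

V

Ratios (long/short): I ≈ 1.808; II ≈ 1.918; III ≈ 1.766; IV ≈ 1.349; V ≈ 1.654.
5:3 ≈ 1.667; option V is nearest (Δ 0.013).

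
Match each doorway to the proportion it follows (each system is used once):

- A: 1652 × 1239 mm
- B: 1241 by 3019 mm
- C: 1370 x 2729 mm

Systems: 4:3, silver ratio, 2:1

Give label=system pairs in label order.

A=4:3, B=silver ratio, C=2:1

Ratios: A ≈ 1.333; B ≈ 2.433; C ≈ 1.992.
Targets: 4:3 ≈ 1.333; silver ratio ≈ 2.414; 2:1 ≈ 2.000.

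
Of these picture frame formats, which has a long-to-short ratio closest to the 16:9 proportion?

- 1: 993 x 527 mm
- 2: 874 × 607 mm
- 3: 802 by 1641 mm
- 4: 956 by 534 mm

4

Ratios (long/short): 1 ≈ 1.884; 2 ≈ 1.440; 3 ≈ 2.046; 4 ≈ 1.790.
16:9 ≈ 1.778; option 4 is nearest (Δ 0.012).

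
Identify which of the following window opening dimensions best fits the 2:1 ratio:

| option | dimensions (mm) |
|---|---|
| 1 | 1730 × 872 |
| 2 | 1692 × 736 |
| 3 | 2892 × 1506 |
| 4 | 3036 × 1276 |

1

Ratios (long/short): 1 ≈ 1.984; 2 ≈ 2.299; 3 ≈ 1.920; 4 ≈ 2.379.
2:1 ≈ 2.000; option 1 is nearest (Δ 0.016).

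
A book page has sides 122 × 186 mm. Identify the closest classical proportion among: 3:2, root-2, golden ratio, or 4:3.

3:2

Ratio = 186 / 122 ≈ 1.525.
Distances: 3:2 1.500 (Δ 0.025); root-2 1.414 (Δ 0.111); golden ratio 1.618 (Δ 0.093); 4:3 1.333 (Δ 0.192).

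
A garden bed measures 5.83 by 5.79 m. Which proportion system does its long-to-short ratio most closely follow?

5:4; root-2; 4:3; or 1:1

Ratio = 5.83 / 5.79 ≈ 1.007.
Distances: 5:4 1.250 (Δ 0.243); root-2 1.414 (Δ 0.407); 4:3 1.333 (Δ 0.326); 1:1 1.000 (Δ 0.007).

1:1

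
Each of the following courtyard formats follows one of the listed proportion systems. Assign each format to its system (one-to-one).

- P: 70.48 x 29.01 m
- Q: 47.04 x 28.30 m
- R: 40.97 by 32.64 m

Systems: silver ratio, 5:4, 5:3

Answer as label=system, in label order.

P=silver ratio, Q=5:3, R=5:4

Ratios: P ≈ 2.430; Q ≈ 1.662; R ≈ 1.255.
Targets: silver ratio ≈ 2.414; 5:4 ≈ 1.250; 5:3 ≈ 1.667.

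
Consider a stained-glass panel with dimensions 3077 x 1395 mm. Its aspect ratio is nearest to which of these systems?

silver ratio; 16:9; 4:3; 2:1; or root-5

Ratio = 3077 / 1395 ≈ 2.206.
Distances: silver ratio 2.414 (Δ 0.208); 16:9 1.778 (Δ 0.428); 4:3 1.333 (Δ 0.873); 2:1 2.000 (Δ 0.206); root-5 2.236 (Δ 0.030).

root-5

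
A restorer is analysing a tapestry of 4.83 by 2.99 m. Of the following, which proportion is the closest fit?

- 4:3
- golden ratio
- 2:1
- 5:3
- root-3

golden ratio

4.83/2.99 ≈ 1.615. Nearest candidates are golden ratio (1.618, off by 0.003) and 5:3 (1.667, off by 0.052).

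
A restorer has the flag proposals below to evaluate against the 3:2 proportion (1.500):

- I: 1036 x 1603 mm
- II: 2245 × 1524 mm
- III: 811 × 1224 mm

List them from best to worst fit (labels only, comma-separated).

Ratios: I = 1603 / 1036 ≈ 1.547; II = 2245 / 1524 ≈ 1.473; III = 1224 / 811 ≈ 1.509.
|Δ from 1.500|: I 0.047; II 0.027; III 0.009.

III, II, I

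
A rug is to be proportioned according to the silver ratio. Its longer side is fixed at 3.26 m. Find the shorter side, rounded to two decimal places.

1.35 m

silver ratio ≈ 2.41421.
Shorter side = 3.26 ÷ 2.41421 ≈ 1.3503 → 1.35 m.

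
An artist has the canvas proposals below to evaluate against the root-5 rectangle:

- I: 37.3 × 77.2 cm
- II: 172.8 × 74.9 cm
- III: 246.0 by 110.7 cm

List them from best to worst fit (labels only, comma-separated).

III, II, I

I: 77.2/37.3 ≈ 2.070 → |2.070 − 2.236| = 0.166
II: 172.8/74.9 ≈ 2.307 → |2.307 − 2.236| = 0.071
III: 246.0/110.7 ≈ 2.222 → |2.222 − 2.236| = 0.014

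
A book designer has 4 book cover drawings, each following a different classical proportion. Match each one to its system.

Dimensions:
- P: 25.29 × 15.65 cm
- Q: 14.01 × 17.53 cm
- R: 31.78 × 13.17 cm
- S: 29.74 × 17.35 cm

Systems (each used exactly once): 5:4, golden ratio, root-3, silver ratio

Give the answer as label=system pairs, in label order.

P=golden ratio, Q=5:4, R=silver ratio, S=root-3

P = 25.29/15.65 ≈ 1.616 → golden ratio (1.618)
Q = 17.53/14.01 ≈ 1.251 → 5:4 (1.250)
R = 31.78/13.17 ≈ 2.413 → silver ratio (2.414)
S = 29.74/17.35 ≈ 1.714 → root-3 (1.732)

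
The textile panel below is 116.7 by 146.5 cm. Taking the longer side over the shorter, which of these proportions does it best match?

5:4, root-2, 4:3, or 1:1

5:4

146.5/116.7 ≈ 1.255. Nearest candidates are 5:4 (1.250, off by 0.005) and 4:3 (1.333, off by 0.078).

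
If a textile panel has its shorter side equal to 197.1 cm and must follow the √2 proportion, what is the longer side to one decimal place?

278.7 cm

root-2 ≈ 1.41421.
Longer side = 197.1 × 1.41421 ≈ 278.741 → 278.7 cm.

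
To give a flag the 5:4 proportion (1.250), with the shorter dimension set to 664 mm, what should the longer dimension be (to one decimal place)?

830.0 mm

5:4 = 1.25000.
Longer side = 664 × 1.25000 ≈ 830.000 → 830.0 mm.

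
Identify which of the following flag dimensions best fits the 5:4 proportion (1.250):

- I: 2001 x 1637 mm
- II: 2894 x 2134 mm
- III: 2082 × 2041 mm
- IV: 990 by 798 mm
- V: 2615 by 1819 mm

Ratios (long/short): I ≈ 1.222; II ≈ 1.356; III ≈ 1.020; IV ≈ 1.241; V ≈ 1.438.
5:4 ≈ 1.250; option IV is nearest (Δ 0.009).

IV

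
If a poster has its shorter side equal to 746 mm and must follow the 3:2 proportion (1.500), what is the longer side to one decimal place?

1119.0 mm

3:2 = 1.50000.
Longer side = 746 × 1.50000 ≈ 1119.000 → 1119.0 mm.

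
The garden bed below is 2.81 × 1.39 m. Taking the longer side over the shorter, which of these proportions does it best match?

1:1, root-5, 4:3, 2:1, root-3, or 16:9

2:1

2.81/1.39 ≈ 2.022. Nearest candidates are 2:1 (2.000, off by 0.022) and root-5 (2.236, off by 0.214).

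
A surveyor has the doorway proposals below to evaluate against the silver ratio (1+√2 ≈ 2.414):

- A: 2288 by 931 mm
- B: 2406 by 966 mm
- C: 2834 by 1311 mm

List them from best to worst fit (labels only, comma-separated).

A, B, C

A: 2288/931 ≈ 2.458 → |2.458 − 2.414| = 0.044
B: 2406/966 ≈ 2.491 → |2.491 − 2.414| = 0.077
C: 2834/1311 ≈ 2.162 → |2.162 − 2.414| = 0.252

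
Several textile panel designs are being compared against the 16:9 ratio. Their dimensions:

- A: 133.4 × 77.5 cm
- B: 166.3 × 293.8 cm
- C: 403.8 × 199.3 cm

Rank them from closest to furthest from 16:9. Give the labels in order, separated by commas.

Ratios: A = 133.4 / 77.5 ≈ 1.721; B = 293.8 / 166.3 ≈ 1.767; C = 403.8 / 199.3 ≈ 2.026.
|Δ from 1.778|: A 0.057; B 0.011; C 0.248.

B, A, C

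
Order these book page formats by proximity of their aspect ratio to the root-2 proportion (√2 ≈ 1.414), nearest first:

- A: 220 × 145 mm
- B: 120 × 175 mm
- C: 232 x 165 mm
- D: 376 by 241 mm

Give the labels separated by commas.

C, B, A, D

Ratios: A = 220 / 145 ≈ 1.517; B = 175 / 120 ≈ 1.458; C = 232 / 165 ≈ 1.406; D = 376 / 241 ≈ 1.560.
|Δ from 1.414|: A 0.103; B 0.044; C 0.008; D 0.146.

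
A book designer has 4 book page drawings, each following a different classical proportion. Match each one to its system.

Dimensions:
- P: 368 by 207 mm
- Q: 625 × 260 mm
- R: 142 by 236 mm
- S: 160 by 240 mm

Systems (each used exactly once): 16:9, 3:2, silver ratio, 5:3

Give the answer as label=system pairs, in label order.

P=16:9, Q=silver ratio, R=5:3, S=3:2

Ratios: P ≈ 1.778; Q ≈ 2.404; R ≈ 1.662; S ≈ 1.500.
Targets: 16:9 ≈ 1.778; 3:2 ≈ 1.500; silver ratio ≈ 2.414; 5:3 ≈ 1.667.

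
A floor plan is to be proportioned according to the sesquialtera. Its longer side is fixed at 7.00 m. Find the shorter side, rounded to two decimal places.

3:2 = 1.50000.
Shorter side = 7.00 ÷ 1.50000 ≈ 4.6667 → 4.67 m.

4.67 m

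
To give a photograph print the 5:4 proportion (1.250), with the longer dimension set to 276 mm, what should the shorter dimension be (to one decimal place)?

220.8 mm

5:4 = 1.25000.
Shorter side = 276 ÷ 1.25000 ≈ 220.800 → 220.8 mm.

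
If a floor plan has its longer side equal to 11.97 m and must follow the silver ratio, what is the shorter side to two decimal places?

silver ratio ≈ 2.41421.
Shorter side = 11.97 ÷ 2.41421 ≈ 4.9581 → 4.96 m.

4.96 m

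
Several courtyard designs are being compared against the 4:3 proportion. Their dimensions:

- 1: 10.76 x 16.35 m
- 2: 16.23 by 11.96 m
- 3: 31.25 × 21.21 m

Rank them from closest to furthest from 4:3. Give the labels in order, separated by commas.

1: 16.35/10.76 ≈ 1.520 → |1.520 − 1.333| = 0.187
2: 16.23/11.96 ≈ 1.357 → |1.357 − 1.333| = 0.024
3: 31.25/21.21 ≈ 1.473 → |1.473 − 1.333| = 0.140

2, 3, 1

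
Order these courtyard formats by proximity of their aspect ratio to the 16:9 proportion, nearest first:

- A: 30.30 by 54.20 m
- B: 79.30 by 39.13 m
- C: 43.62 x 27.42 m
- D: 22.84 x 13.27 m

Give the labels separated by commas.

Ratios: A = 54.20 / 30.30 ≈ 1.789; B = 79.30 / 39.13 ≈ 2.027; C = 43.62 / 27.42 ≈ 1.591; D = 22.84 / 13.27 ≈ 1.721.
|Δ from 1.778|: A 0.011; B 0.249; C 0.187; D 0.057.

A, D, C, B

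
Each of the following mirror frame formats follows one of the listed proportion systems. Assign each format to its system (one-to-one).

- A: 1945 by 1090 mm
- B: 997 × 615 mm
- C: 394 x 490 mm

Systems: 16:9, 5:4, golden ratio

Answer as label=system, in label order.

A = 1945/1090 ≈ 1.784 → 16:9 (1.778)
B = 997/615 ≈ 1.621 → golden ratio (1.618)
C = 490/394 ≈ 1.244 → 5:4 (1.250)

A=16:9, B=golden ratio, C=5:4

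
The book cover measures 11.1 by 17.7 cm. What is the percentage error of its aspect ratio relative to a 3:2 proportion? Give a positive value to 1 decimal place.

Ratio = 17.7 / 11.1 ≈ 1.5946.
Ideal 3:2 = 1.5000. |1.5946 − 1.5000| / 1.5000 ≈ 6.31% → 6.3%.

6.3%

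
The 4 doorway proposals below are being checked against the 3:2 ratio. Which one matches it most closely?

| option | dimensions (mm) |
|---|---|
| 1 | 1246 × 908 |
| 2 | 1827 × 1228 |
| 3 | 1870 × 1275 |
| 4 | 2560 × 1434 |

2

Ratios (long/short): 1 ≈ 1.372; 2 ≈ 1.488; 3 ≈ 1.467; 4 ≈ 1.785.
3:2 ≈ 1.500; option 2 is nearest (Δ 0.012).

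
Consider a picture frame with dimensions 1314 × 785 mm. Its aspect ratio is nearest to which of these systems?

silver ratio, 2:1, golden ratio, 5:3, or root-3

1314/785 ≈ 1.674. Nearest candidates are 5:3 (1.667, off by 0.007) and golden ratio (1.618, off by 0.056).

5:3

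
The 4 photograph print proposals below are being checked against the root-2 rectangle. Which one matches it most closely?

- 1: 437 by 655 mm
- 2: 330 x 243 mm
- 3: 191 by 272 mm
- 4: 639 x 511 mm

3

Ratios (long/short): 1 ≈ 1.499; 2 ≈ 1.358; 3 ≈ 1.424; 4 ≈ 1.250.
root-2 ≈ 1.414; option 3 is nearest (Δ 0.010).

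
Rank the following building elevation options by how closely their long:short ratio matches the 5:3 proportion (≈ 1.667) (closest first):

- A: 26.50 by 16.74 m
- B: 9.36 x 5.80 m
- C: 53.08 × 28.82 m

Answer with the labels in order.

Ratios: A = 26.50 / 16.74 ≈ 1.583; B = 9.36 / 5.80 ≈ 1.614; C = 53.08 / 28.82 ≈ 1.842.
|Δ from 1.667|: A 0.084; B 0.053; C 0.175.

B, A, C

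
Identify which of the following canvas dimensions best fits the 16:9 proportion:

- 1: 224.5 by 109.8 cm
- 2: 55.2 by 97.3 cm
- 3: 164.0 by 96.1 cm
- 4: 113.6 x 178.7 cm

2

Ratios (long/short): 1 ≈ 2.045; 2 ≈ 1.763; 3 ≈ 1.707; 4 ≈ 1.573.
16:9 ≈ 1.778; option 2 is nearest (Δ 0.015).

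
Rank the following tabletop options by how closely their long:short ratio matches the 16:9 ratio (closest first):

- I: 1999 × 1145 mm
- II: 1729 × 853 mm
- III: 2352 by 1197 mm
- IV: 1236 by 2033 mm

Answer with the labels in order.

I, IV, III, II

Ratios: I = 1999 / 1145 ≈ 1.746; II = 1729 / 853 ≈ 2.027; III = 2352 / 1197 ≈ 1.965; IV = 2033 / 1236 ≈ 1.645.
|Δ from 1.778|: I 0.032; II 0.249; III 0.187; IV 0.133.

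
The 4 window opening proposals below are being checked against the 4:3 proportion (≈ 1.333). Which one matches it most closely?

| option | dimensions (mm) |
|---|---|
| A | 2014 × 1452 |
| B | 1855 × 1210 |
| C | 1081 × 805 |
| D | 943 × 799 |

Ratios (long/short): A ≈ 1.387; B ≈ 1.533; C ≈ 1.343; D ≈ 1.180.
4:3 ≈ 1.333; option C is nearest (Δ 0.010).

C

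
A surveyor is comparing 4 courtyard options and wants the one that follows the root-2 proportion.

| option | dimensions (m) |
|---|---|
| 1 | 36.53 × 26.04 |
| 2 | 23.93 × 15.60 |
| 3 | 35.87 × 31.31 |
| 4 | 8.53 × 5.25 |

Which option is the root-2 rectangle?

Ratios (long/short): 1 ≈ 1.403; 2 ≈ 1.534; 3 ≈ 1.146; 4 ≈ 1.625.
root-2 ≈ 1.414; option 1 is nearest (Δ 0.011).

1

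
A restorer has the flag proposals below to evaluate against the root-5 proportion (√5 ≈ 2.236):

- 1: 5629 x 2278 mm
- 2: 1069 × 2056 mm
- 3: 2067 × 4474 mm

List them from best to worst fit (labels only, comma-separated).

1: 5629/2278 ≈ 2.471 → |2.471 − 2.236| = 0.235
2: 2056/1069 ≈ 1.923 → |1.923 − 2.236| = 0.313
3: 4474/2067 ≈ 2.164 → |2.164 − 2.236| = 0.072

3, 1, 2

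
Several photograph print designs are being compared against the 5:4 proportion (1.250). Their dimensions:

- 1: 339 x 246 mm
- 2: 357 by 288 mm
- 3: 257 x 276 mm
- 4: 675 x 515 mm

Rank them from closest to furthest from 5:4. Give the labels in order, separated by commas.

Ratios: 1 = 339 / 246 ≈ 1.378; 2 = 357 / 288 ≈ 1.240; 3 = 276 / 257 ≈ 1.074; 4 = 675 / 515 ≈ 1.311.
|Δ from 1.250|: 1 0.128; 2 0.010; 3 0.176; 4 0.061.

2, 4, 1, 3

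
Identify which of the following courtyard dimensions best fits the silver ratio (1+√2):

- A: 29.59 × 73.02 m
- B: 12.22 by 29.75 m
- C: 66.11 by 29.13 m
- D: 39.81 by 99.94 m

B

Target silver ratio ≈ 2.414.
A: 2.468 (Δ0.054)  B: 2.435 (Δ0.021)  C: 2.269 (Δ0.145)  D: 2.510 (Δ0.096)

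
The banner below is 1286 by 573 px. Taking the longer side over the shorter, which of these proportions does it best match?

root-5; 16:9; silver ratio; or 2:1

root-5

Ratio = 1286 / 573 ≈ 2.244.
Distances: root-5 2.236 (Δ 0.008); 16:9 1.778 (Δ 0.466); silver ratio 2.414 (Δ 0.170); 2:1 2.000 (Δ 0.244).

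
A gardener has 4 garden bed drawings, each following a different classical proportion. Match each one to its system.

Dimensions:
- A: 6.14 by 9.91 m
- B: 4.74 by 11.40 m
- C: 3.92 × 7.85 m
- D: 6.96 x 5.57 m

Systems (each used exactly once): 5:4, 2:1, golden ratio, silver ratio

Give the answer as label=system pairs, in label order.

A=golden ratio, B=silver ratio, C=2:1, D=5:4

Ratios: A ≈ 1.614; B ≈ 2.405; C ≈ 2.003; D ≈ 1.250.
Targets: 5:4 ≈ 1.250; 2:1 ≈ 2.000; golden ratio ≈ 1.618; silver ratio ≈ 2.414.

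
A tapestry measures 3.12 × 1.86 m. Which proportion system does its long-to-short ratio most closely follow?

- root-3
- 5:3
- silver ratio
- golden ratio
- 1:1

Ratio = 3.12 / 1.86 ≈ 1.677.
Distances: root-3 1.732 (Δ 0.055); 5:3 1.667 (Δ 0.010); silver ratio 2.414 (Δ 0.737); golden ratio 1.618 (Δ 0.059); 1:1 1.000 (Δ 0.677).

5:3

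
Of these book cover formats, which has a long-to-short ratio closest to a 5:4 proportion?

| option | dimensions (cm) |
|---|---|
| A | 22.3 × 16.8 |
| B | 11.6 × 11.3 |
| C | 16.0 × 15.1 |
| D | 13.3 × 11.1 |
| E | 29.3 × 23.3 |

Ratios (long/short): A ≈ 1.327; B ≈ 1.027; C ≈ 1.060; D ≈ 1.198; E ≈ 1.258.
5:4 ≈ 1.250; option E is nearest (Δ 0.008).

E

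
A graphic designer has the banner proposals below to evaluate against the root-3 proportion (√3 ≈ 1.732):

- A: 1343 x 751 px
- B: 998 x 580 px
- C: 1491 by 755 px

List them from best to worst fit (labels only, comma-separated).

B, A, C

A: 1343/751 ≈ 1.788 → |1.788 − 1.732| = 0.056
B: 998/580 ≈ 1.721 → |1.721 − 1.732| = 0.011
C: 1491/755 ≈ 1.975 → |1.975 − 1.732| = 0.243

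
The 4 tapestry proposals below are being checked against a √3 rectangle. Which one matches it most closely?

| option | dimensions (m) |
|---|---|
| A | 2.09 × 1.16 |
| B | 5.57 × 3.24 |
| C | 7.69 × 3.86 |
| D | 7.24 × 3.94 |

B

Target root-3 ≈ 1.732.
A: 1.802 (Δ0.070)  B: 1.719 (Δ0.013)  C: 1.992 (Δ0.260)  D: 1.838 (Δ0.106)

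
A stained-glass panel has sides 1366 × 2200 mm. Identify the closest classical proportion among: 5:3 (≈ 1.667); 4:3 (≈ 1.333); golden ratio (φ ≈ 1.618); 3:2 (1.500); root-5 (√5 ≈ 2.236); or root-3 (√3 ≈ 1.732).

golden ratio

2200/1366 ≈ 1.611. Nearest candidates are golden ratio (1.618, off by 0.007) and 5:3 (1.667, off by 0.056).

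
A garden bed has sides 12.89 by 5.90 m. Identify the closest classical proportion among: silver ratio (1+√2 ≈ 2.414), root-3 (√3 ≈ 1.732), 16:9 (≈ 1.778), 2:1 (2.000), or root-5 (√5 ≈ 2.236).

root-5

12.89/5.90 ≈ 2.185. Nearest candidates are root-5 (2.236, off by 0.051) and 2:1 (2.000, off by 0.185).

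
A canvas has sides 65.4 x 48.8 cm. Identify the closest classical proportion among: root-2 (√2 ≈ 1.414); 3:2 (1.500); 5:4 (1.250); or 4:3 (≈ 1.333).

4:3

65.4/48.8 ≈ 1.340. Nearest candidates are 4:3 (1.333, off by 0.007) and root-2 (1.414, off by 0.074).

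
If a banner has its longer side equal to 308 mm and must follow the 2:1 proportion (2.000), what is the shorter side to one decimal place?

154.0 mm

2:1 = 2.00000.
Shorter side = 308 ÷ 2.00000 ≈ 154.000 → 154.0 mm.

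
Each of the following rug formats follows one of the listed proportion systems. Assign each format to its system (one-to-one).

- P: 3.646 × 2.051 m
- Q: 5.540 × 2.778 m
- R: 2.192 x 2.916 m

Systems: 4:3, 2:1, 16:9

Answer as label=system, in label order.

Ratios: P ≈ 1.778; Q ≈ 1.994; R ≈ 1.330.
Targets: 4:3 ≈ 1.333; 2:1 ≈ 2.000; 16:9 ≈ 1.778.

P=16:9, Q=2:1, R=4:3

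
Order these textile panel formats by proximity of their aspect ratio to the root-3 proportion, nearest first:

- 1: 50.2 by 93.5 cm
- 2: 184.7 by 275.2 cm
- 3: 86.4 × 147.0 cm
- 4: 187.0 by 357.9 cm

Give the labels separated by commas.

Ratios: 1 = 93.5 / 50.2 ≈ 1.863; 2 = 275.2 / 184.7 ≈ 1.490; 3 = 147.0 / 86.4 ≈ 1.701; 4 = 357.9 / 187.0 ≈ 1.914.
|Δ from 1.732|: 1 0.131; 2 0.242; 3 0.031; 4 0.182.

3, 1, 4, 2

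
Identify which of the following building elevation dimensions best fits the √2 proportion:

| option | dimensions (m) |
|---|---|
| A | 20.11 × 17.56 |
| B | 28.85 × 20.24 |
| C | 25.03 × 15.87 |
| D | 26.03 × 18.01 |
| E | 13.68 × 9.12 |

Ratios (long/short): A ≈ 1.145; B ≈ 1.425; C ≈ 1.577; D ≈ 1.445; E ≈ 1.500.
root-2 ≈ 1.414; option B is nearest (Δ 0.011).

B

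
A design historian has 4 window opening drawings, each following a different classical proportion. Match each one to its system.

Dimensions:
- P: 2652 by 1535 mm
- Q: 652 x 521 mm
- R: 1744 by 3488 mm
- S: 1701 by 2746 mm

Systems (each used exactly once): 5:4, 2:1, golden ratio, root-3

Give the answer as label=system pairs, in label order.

P=root-3, Q=5:4, R=2:1, S=golden ratio

P = 2652/1535 ≈ 1.728 → root-3 (1.732)
Q = 652/521 ≈ 1.251 → 5:4 (1.250)
R = 3488/1744 ≈ 2.000 → 2:1 (2.000)
S = 2746/1701 ≈ 1.614 → golden ratio (1.618)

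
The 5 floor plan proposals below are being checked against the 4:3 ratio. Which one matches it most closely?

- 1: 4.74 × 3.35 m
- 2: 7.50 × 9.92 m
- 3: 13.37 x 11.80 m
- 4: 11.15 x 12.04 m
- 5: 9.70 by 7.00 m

2

Target 4:3 ≈ 1.333.
1: 1.415 (Δ0.082)  2: 1.323 (Δ0.010)  3: 1.133 (Δ0.200)  4: 1.080 (Δ0.253)  5: 1.386 (Δ0.053)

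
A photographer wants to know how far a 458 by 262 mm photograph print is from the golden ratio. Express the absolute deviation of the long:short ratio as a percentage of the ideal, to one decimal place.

8.0%

Ratio = 458 / 262 ≈ 1.7481.
Ideal golden ratio ≈ 1.6180. |1.7481 − 1.6180| / 1.6180 ≈ 8.04% → 8.0%.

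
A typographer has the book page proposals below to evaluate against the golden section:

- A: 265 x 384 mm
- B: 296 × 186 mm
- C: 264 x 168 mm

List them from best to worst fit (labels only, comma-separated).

Ratios: A = 384 / 265 ≈ 1.449; B = 296 / 186 ≈ 1.591; C = 264 / 168 ≈ 1.571.
|Δ from 1.618|: A 0.169; B 0.027; C 0.047.

B, C, A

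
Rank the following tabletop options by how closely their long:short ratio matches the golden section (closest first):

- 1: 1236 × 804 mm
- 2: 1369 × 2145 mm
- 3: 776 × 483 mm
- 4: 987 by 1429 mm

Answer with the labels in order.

3, 2, 1, 4

Ratios: 1 = 1236 / 804 ≈ 1.537; 2 = 2145 / 1369 ≈ 1.567; 3 = 776 / 483 ≈ 1.607; 4 = 1429 / 987 ≈ 1.448.
|Δ from 1.618|: 1 0.081; 2 0.051; 3 0.011; 4 0.170.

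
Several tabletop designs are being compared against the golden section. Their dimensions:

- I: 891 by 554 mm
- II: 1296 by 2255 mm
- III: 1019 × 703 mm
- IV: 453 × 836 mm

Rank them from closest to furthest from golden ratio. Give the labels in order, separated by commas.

I, II, III, IV

Ratios: I = 891 / 554 ≈ 1.608; II = 2255 / 1296 ≈ 1.740; III = 1019 / 703 ≈ 1.450; IV = 836 / 453 ≈ 1.845.
|Δ from 1.618|: I 0.010; II 0.122; III 0.168; IV 0.227.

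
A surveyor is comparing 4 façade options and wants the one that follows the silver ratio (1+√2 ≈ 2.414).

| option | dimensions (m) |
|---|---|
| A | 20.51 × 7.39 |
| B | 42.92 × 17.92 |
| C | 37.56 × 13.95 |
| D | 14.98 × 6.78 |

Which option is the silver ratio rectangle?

B

Target silver ratio ≈ 2.414.
A: 2.775 (Δ0.361)  B: 2.395 (Δ0.019)  C: 2.692 (Δ0.278)  D: 2.209 (Δ0.205)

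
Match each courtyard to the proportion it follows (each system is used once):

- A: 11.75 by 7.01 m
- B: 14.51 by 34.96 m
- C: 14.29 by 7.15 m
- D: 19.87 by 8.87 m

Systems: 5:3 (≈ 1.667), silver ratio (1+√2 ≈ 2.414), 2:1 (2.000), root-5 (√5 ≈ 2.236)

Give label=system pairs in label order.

A=5:3, B=silver ratio, C=2:1, D=root-5

Ratios: A ≈ 1.676; B ≈ 2.409; C ≈ 1.999; D ≈ 2.240.
Targets: 5:3 ≈ 1.667; silver ratio ≈ 2.414; 2:1 ≈ 2.000; root-5 ≈ 2.236.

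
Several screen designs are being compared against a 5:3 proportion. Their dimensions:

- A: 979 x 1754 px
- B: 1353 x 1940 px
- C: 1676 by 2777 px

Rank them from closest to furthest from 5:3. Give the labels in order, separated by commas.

A: 1754/979 ≈ 1.792 → |1.792 − 1.667| = 0.125
B: 1940/1353 ≈ 1.434 → |1.434 − 1.667| = 0.233
C: 2777/1676 ≈ 1.657 → |1.657 − 1.667| = 0.010

C, A, B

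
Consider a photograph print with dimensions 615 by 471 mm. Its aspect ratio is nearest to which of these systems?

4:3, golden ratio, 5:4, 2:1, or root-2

Ratio = 615 / 471 ≈ 1.306.
Distances: 4:3 1.333 (Δ 0.027); golden ratio 1.618 (Δ 0.312); 5:4 1.250 (Δ 0.056); 2:1 2.000 (Δ 0.694); root-2 1.414 (Δ 0.108).

4:3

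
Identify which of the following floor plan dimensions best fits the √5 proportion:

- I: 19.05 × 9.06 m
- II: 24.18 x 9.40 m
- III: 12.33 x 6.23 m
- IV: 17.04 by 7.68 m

Ratios (long/short): I ≈ 2.103; II ≈ 2.572; III ≈ 1.979; IV ≈ 2.219.
root-5 ≈ 2.236; option IV is nearest (Δ 0.017).

IV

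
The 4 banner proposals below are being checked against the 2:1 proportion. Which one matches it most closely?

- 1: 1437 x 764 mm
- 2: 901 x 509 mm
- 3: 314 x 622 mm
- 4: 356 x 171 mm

3

Ratios (long/short): 1 ≈ 1.881; 2 ≈ 1.770; 3 ≈ 1.981; 4 ≈ 2.082.
2:1 ≈ 2.000; option 3 is nearest (Δ 0.019).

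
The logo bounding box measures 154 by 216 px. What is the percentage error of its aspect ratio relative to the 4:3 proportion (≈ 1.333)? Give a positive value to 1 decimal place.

5.2%

Ratio = 216 / 154 ≈ 1.4026.
Ideal 4:3 ≈ 1.3333. |1.4026 − 1.3333| / 1.3333 ≈ 5.20% → 5.2%.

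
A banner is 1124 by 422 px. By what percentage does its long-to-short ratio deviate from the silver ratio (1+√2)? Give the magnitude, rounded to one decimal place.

Ratio = 1124 / 422 ≈ 2.6635.
Ideal silver ratio ≈ 2.4142. |2.6635 − 2.4142| / 2.4142 ≈ 10.33% → 10.3%.

10.3%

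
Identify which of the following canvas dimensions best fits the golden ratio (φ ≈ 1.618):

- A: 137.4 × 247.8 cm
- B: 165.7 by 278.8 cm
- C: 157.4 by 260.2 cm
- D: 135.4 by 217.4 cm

Ratios (long/short): A ≈ 1.803; B ≈ 1.683; C ≈ 1.653; D ≈ 1.606.
golden ratio ≈ 1.618; option D is nearest (Δ 0.012).

D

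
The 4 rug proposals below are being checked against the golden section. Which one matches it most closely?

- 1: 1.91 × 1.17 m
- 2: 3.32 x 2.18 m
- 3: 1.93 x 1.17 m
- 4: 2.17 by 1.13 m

Target golden ratio ≈ 1.618.
1: 1.632 (Δ0.014)  2: 1.523 (Δ0.095)  3: 1.650 (Δ0.032)  4: 1.920 (Δ0.302)

1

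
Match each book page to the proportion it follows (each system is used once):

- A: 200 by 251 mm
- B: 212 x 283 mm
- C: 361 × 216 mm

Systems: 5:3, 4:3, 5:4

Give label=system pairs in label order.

A = 251/200 ≈ 1.255 → 5:4 (1.250)
B = 283/212 ≈ 1.335 → 4:3 (1.333)
C = 361/216 ≈ 1.671 → 5:3 (1.667)

A=5:4, B=4:3, C=5:3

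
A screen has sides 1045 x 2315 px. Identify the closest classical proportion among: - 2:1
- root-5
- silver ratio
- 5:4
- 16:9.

root-5

Ratio = 2315 / 1045 ≈ 2.215.
Distances: 2:1 2.000 (Δ 0.215); root-5 2.236 (Δ 0.021); silver ratio 2.414 (Δ 0.199); 5:4 1.250 (Δ 0.965); 16:9 1.778 (Δ 0.437).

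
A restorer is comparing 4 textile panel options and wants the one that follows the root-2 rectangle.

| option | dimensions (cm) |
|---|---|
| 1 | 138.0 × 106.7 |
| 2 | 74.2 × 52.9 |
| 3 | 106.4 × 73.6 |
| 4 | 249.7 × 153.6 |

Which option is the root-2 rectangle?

2

Ratios (long/short): 1 ≈ 1.293; 2 ≈ 1.403; 3 ≈ 1.446; 4 ≈ 1.626.
root-2 ≈ 1.414; option 2 is nearest (Δ 0.011).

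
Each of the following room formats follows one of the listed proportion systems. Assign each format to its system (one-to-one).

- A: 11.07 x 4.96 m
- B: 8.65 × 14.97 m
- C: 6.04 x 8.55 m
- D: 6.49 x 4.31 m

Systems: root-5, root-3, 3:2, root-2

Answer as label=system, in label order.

A = 11.07/4.96 ≈ 2.232 → root-5 (2.236)
B = 14.97/8.65 ≈ 1.731 → root-3 (1.732)
C = 8.55/6.04 ≈ 1.416 → root-2 (1.414)
D = 6.49/4.31 ≈ 1.506 → 3:2 (1.500)

A=root-5, B=root-3, C=root-2, D=3:2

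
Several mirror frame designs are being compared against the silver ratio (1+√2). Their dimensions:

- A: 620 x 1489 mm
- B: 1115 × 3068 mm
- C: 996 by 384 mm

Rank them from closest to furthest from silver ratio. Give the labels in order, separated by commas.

A, C, B

A: 1489/620 ≈ 2.402 → |2.402 − 2.414| = 0.012
B: 3068/1115 ≈ 2.752 → |2.752 − 2.414| = 0.338
C: 996/384 ≈ 2.594 → |2.594 − 2.414| = 0.180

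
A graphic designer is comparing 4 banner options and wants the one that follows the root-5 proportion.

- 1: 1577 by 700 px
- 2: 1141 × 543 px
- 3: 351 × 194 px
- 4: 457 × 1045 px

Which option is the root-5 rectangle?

Target root-5 ≈ 2.236.
1: 2.253 (Δ0.017)  2: 2.101 (Δ0.135)  3: 1.809 (Δ0.427)  4: 2.287 (Δ0.051)

1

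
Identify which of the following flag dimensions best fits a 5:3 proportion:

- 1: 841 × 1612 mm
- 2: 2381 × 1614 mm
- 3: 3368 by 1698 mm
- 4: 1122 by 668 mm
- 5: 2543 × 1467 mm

Target 5:3 ≈ 1.667.
1: 1.917 (Δ0.250)  2: 1.475 (Δ0.192)  3: 1.984 (Δ0.317)  4: 1.680 (Δ0.013)  5: 1.733 (Δ0.066)

4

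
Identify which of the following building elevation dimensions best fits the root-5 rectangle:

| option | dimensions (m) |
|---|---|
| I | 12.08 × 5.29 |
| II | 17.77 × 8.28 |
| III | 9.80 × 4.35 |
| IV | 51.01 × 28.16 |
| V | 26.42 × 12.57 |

Target root-5 ≈ 2.236.
I: 2.284 (Δ0.048)  II: 2.146 (Δ0.090)  III: 2.253 (Δ0.017)  IV: 1.811 (Δ0.425)  V: 2.102 (Δ0.134)

III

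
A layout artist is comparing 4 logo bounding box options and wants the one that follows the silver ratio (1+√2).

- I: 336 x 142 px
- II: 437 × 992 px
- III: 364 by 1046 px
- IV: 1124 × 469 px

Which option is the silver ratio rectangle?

Target silver ratio ≈ 2.414.
I: 2.366 (Δ0.048)  II: 2.270 (Δ0.144)  III: 2.874 (Δ0.460)  IV: 2.397 (Δ0.017)

IV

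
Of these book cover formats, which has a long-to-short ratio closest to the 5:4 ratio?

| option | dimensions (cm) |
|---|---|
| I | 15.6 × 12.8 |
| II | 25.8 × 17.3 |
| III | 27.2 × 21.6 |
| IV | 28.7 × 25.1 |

III

Ratios (long/short): I ≈ 1.219; II ≈ 1.491; III ≈ 1.259; IV ≈ 1.143.
5:4 ≈ 1.250; option III is nearest (Δ 0.009).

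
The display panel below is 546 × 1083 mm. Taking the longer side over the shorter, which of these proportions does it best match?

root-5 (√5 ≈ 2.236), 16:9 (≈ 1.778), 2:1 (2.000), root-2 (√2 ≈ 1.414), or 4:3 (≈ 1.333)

2:1

1083/546 ≈ 1.984. Nearest candidates are 2:1 (2.000, off by 0.016) and 16:9 (1.778, off by 0.206).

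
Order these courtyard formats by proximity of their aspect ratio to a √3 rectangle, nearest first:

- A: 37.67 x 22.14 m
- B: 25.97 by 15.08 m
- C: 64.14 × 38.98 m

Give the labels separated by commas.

B, A, C

Ratios: A = 37.67 / 22.14 ≈ 1.701; B = 25.97 / 15.08 ≈ 1.722; C = 64.14 / 38.98 ≈ 1.645.
|Δ from 1.732|: A 0.031; B 0.010; C 0.087.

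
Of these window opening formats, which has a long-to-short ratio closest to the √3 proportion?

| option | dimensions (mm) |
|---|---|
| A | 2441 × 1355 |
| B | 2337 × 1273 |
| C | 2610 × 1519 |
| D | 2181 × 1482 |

C

Ratios (long/short): A ≈ 1.801; B ≈ 1.836; C ≈ 1.718; D ≈ 1.472.
root-3 ≈ 1.732; option C is nearest (Δ 0.014).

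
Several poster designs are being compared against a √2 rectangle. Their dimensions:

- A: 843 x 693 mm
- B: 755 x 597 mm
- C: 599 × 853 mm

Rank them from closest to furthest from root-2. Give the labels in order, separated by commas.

C, B, A

Ratios: A = 843 / 693 ≈ 1.216; B = 755 / 597 ≈ 1.265; C = 853 / 599 ≈ 1.424.
|Δ from 1.414|: A 0.198; B 0.149; C 0.010.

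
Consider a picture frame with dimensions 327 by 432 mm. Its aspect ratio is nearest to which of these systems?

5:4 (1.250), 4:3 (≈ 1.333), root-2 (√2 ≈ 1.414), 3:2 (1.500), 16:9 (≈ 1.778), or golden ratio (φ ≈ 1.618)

4:3

432/327 ≈ 1.321. Nearest candidates are 4:3 (1.333, off by 0.012) and 5:4 (1.250, off by 0.071).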